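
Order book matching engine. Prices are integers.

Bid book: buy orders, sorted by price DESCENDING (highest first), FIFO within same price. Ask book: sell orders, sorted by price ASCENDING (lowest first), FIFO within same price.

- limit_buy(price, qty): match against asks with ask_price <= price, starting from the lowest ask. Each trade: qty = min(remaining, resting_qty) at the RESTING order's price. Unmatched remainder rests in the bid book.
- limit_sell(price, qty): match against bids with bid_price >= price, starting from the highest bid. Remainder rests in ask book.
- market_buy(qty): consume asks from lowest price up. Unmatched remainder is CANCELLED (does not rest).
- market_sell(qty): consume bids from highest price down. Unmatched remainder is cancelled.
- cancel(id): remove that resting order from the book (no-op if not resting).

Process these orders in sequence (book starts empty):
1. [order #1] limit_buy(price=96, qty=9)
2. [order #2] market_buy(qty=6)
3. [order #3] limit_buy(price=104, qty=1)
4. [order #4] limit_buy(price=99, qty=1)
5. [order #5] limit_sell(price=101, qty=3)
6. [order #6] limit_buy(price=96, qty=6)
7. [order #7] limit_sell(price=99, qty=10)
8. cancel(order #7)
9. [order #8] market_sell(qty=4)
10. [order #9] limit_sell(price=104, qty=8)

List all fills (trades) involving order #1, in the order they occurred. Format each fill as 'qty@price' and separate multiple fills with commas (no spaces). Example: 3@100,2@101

After op 1 [order #1] limit_buy(price=96, qty=9): fills=none; bids=[#1:9@96] asks=[-]
After op 2 [order #2] market_buy(qty=6): fills=none; bids=[#1:9@96] asks=[-]
After op 3 [order #3] limit_buy(price=104, qty=1): fills=none; bids=[#3:1@104 #1:9@96] asks=[-]
After op 4 [order #4] limit_buy(price=99, qty=1): fills=none; bids=[#3:1@104 #4:1@99 #1:9@96] asks=[-]
After op 5 [order #5] limit_sell(price=101, qty=3): fills=#3x#5:1@104; bids=[#4:1@99 #1:9@96] asks=[#5:2@101]
After op 6 [order #6] limit_buy(price=96, qty=6): fills=none; bids=[#4:1@99 #1:9@96 #6:6@96] asks=[#5:2@101]
After op 7 [order #7] limit_sell(price=99, qty=10): fills=#4x#7:1@99; bids=[#1:9@96 #6:6@96] asks=[#7:9@99 #5:2@101]
After op 8 cancel(order #7): fills=none; bids=[#1:9@96 #6:6@96] asks=[#5:2@101]
After op 9 [order #8] market_sell(qty=4): fills=#1x#8:4@96; bids=[#1:5@96 #6:6@96] asks=[#5:2@101]
After op 10 [order #9] limit_sell(price=104, qty=8): fills=none; bids=[#1:5@96 #6:6@96] asks=[#5:2@101 #9:8@104]

Answer: 4@96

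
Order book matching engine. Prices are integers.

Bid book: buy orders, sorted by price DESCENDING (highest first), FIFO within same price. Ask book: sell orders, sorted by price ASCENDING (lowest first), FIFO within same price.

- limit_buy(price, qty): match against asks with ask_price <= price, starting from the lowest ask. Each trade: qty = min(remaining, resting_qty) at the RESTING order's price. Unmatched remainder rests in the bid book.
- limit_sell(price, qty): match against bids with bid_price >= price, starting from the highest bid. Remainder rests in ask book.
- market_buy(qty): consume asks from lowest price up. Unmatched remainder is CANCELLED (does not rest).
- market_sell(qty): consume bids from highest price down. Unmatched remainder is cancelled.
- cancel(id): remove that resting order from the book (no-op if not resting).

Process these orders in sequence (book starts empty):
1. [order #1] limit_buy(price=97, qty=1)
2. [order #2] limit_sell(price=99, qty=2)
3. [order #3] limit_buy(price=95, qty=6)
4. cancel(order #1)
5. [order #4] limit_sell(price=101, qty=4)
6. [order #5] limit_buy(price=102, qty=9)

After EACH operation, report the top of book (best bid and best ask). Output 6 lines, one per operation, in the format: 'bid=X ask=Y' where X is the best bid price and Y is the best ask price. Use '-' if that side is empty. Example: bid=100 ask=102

Answer: bid=97 ask=-
bid=97 ask=99
bid=97 ask=99
bid=95 ask=99
bid=95 ask=99
bid=102 ask=-

Derivation:
After op 1 [order #1] limit_buy(price=97, qty=1): fills=none; bids=[#1:1@97] asks=[-]
After op 2 [order #2] limit_sell(price=99, qty=2): fills=none; bids=[#1:1@97] asks=[#2:2@99]
After op 3 [order #3] limit_buy(price=95, qty=6): fills=none; bids=[#1:1@97 #3:6@95] asks=[#2:2@99]
After op 4 cancel(order #1): fills=none; bids=[#3:6@95] asks=[#2:2@99]
After op 5 [order #4] limit_sell(price=101, qty=4): fills=none; bids=[#3:6@95] asks=[#2:2@99 #4:4@101]
After op 6 [order #5] limit_buy(price=102, qty=9): fills=#5x#2:2@99 #5x#4:4@101; bids=[#5:3@102 #3:6@95] asks=[-]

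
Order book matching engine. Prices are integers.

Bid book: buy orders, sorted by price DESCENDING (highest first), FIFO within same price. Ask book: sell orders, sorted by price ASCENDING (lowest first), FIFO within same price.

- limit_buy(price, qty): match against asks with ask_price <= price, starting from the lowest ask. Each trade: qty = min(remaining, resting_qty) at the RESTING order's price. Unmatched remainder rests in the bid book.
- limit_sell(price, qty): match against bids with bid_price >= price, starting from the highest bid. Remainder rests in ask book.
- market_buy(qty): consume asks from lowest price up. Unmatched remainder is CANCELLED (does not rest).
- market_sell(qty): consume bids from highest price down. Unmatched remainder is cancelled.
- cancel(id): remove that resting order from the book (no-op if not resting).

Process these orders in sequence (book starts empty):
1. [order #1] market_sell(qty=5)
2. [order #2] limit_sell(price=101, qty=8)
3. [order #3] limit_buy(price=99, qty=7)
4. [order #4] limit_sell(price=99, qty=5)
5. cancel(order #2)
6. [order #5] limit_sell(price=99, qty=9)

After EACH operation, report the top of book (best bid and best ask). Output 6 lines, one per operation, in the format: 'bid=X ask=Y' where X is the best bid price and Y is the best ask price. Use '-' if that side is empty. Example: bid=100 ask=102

After op 1 [order #1] market_sell(qty=5): fills=none; bids=[-] asks=[-]
After op 2 [order #2] limit_sell(price=101, qty=8): fills=none; bids=[-] asks=[#2:8@101]
After op 3 [order #3] limit_buy(price=99, qty=7): fills=none; bids=[#3:7@99] asks=[#2:8@101]
After op 4 [order #4] limit_sell(price=99, qty=5): fills=#3x#4:5@99; bids=[#3:2@99] asks=[#2:8@101]
After op 5 cancel(order #2): fills=none; bids=[#3:2@99] asks=[-]
After op 6 [order #5] limit_sell(price=99, qty=9): fills=#3x#5:2@99; bids=[-] asks=[#5:7@99]

Answer: bid=- ask=-
bid=- ask=101
bid=99 ask=101
bid=99 ask=101
bid=99 ask=-
bid=- ask=99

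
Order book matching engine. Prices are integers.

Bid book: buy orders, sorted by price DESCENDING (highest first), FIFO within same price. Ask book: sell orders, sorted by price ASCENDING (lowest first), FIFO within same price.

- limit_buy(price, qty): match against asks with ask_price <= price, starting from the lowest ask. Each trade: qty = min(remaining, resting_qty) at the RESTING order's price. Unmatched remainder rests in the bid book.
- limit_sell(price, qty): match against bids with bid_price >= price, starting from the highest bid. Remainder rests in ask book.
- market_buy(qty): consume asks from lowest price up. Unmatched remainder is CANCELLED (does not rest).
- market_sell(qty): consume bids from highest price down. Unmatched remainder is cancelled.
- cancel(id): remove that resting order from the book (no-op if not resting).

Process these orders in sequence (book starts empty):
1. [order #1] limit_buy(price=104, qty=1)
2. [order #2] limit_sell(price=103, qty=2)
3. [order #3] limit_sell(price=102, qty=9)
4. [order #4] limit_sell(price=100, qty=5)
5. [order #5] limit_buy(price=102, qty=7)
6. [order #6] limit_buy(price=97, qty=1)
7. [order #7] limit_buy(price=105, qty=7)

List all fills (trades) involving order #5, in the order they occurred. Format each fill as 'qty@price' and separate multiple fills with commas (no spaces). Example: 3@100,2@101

Answer: 5@100,2@102

Derivation:
After op 1 [order #1] limit_buy(price=104, qty=1): fills=none; bids=[#1:1@104] asks=[-]
After op 2 [order #2] limit_sell(price=103, qty=2): fills=#1x#2:1@104; bids=[-] asks=[#2:1@103]
After op 3 [order #3] limit_sell(price=102, qty=9): fills=none; bids=[-] asks=[#3:9@102 #2:1@103]
After op 4 [order #4] limit_sell(price=100, qty=5): fills=none; bids=[-] asks=[#4:5@100 #3:9@102 #2:1@103]
After op 5 [order #5] limit_buy(price=102, qty=7): fills=#5x#4:5@100 #5x#3:2@102; bids=[-] asks=[#3:7@102 #2:1@103]
After op 6 [order #6] limit_buy(price=97, qty=1): fills=none; bids=[#6:1@97] asks=[#3:7@102 #2:1@103]
After op 7 [order #7] limit_buy(price=105, qty=7): fills=#7x#3:7@102; bids=[#6:1@97] asks=[#2:1@103]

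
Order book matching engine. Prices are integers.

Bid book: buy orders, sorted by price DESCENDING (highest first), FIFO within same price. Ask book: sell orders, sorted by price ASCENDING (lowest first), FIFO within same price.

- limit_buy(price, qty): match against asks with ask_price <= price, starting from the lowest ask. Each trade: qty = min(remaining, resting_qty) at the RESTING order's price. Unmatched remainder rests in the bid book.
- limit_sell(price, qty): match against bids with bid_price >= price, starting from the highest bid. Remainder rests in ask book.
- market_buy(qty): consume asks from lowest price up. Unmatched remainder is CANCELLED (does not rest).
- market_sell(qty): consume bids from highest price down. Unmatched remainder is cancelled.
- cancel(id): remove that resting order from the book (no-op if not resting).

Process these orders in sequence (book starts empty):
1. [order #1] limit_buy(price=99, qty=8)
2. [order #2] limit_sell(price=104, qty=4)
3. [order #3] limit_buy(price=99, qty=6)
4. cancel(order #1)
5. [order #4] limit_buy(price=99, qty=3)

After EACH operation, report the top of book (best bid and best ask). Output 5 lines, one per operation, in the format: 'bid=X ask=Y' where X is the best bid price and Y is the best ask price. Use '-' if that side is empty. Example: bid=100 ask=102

After op 1 [order #1] limit_buy(price=99, qty=8): fills=none; bids=[#1:8@99] asks=[-]
After op 2 [order #2] limit_sell(price=104, qty=4): fills=none; bids=[#1:8@99] asks=[#2:4@104]
After op 3 [order #3] limit_buy(price=99, qty=6): fills=none; bids=[#1:8@99 #3:6@99] asks=[#2:4@104]
After op 4 cancel(order #1): fills=none; bids=[#3:6@99] asks=[#2:4@104]
After op 5 [order #4] limit_buy(price=99, qty=3): fills=none; bids=[#3:6@99 #4:3@99] asks=[#2:4@104]

Answer: bid=99 ask=-
bid=99 ask=104
bid=99 ask=104
bid=99 ask=104
bid=99 ask=104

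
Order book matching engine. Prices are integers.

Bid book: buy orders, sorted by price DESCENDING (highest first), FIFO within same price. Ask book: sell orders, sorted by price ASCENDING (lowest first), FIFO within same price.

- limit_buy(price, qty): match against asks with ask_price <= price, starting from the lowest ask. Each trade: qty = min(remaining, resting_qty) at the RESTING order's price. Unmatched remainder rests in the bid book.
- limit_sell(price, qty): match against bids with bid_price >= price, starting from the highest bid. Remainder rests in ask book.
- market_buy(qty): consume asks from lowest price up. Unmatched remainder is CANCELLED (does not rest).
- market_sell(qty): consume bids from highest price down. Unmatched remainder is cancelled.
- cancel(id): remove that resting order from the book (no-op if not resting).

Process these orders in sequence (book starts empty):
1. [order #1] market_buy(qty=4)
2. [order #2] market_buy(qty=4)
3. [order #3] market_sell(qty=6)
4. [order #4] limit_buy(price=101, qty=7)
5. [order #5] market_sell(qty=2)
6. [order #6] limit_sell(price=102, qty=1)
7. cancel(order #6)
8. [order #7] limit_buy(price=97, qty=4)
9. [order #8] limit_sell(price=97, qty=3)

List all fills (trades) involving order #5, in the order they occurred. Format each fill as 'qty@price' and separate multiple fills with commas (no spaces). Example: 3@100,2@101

After op 1 [order #1] market_buy(qty=4): fills=none; bids=[-] asks=[-]
After op 2 [order #2] market_buy(qty=4): fills=none; bids=[-] asks=[-]
After op 3 [order #3] market_sell(qty=6): fills=none; bids=[-] asks=[-]
After op 4 [order #4] limit_buy(price=101, qty=7): fills=none; bids=[#4:7@101] asks=[-]
After op 5 [order #5] market_sell(qty=2): fills=#4x#5:2@101; bids=[#4:5@101] asks=[-]
After op 6 [order #6] limit_sell(price=102, qty=1): fills=none; bids=[#4:5@101] asks=[#6:1@102]
After op 7 cancel(order #6): fills=none; bids=[#4:5@101] asks=[-]
After op 8 [order #7] limit_buy(price=97, qty=4): fills=none; bids=[#4:5@101 #7:4@97] asks=[-]
After op 9 [order #8] limit_sell(price=97, qty=3): fills=#4x#8:3@101; bids=[#4:2@101 #7:4@97] asks=[-]

Answer: 2@101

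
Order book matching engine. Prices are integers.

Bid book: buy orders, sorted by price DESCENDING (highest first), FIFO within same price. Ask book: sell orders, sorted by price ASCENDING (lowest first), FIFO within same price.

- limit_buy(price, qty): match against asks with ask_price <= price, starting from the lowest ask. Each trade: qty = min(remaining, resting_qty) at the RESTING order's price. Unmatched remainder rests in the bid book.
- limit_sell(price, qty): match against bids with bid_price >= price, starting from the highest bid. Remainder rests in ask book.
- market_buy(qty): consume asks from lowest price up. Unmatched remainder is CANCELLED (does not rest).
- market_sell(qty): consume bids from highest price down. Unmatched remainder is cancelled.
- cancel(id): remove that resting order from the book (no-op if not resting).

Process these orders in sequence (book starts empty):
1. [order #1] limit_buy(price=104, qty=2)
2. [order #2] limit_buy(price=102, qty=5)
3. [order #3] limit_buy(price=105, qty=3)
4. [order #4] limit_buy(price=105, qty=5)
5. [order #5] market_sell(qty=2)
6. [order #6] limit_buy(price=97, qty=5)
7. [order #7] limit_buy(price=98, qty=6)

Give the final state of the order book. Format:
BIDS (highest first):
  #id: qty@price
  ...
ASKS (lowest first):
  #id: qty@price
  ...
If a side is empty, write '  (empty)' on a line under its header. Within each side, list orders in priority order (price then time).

After op 1 [order #1] limit_buy(price=104, qty=2): fills=none; bids=[#1:2@104] asks=[-]
After op 2 [order #2] limit_buy(price=102, qty=5): fills=none; bids=[#1:2@104 #2:5@102] asks=[-]
After op 3 [order #3] limit_buy(price=105, qty=3): fills=none; bids=[#3:3@105 #1:2@104 #2:5@102] asks=[-]
After op 4 [order #4] limit_buy(price=105, qty=5): fills=none; bids=[#3:3@105 #4:5@105 #1:2@104 #2:5@102] asks=[-]
After op 5 [order #5] market_sell(qty=2): fills=#3x#5:2@105; bids=[#3:1@105 #4:5@105 #1:2@104 #2:5@102] asks=[-]
After op 6 [order #6] limit_buy(price=97, qty=5): fills=none; bids=[#3:1@105 #4:5@105 #1:2@104 #2:5@102 #6:5@97] asks=[-]
After op 7 [order #7] limit_buy(price=98, qty=6): fills=none; bids=[#3:1@105 #4:5@105 #1:2@104 #2:5@102 #7:6@98 #6:5@97] asks=[-]

Answer: BIDS (highest first):
  #3: 1@105
  #4: 5@105
  #1: 2@104
  #2: 5@102
  #7: 6@98
  #6: 5@97
ASKS (lowest first):
  (empty)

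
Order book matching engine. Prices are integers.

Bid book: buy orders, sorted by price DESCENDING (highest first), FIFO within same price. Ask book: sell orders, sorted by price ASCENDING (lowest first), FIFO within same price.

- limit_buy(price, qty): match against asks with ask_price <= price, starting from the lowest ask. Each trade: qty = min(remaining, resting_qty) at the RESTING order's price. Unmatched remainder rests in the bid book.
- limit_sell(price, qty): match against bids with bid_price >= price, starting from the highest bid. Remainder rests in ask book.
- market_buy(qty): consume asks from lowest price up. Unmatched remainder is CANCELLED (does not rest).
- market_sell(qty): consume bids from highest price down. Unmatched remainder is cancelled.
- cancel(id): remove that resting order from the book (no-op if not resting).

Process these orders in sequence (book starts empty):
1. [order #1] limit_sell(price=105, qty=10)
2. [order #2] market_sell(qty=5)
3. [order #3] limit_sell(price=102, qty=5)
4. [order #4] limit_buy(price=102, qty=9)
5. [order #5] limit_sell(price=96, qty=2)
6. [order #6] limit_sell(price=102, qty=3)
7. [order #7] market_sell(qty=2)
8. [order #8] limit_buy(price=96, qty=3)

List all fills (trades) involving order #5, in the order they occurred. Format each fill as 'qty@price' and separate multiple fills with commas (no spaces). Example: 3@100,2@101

After op 1 [order #1] limit_sell(price=105, qty=10): fills=none; bids=[-] asks=[#1:10@105]
After op 2 [order #2] market_sell(qty=5): fills=none; bids=[-] asks=[#1:10@105]
After op 3 [order #3] limit_sell(price=102, qty=5): fills=none; bids=[-] asks=[#3:5@102 #1:10@105]
After op 4 [order #4] limit_buy(price=102, qty=9): fills=#4x#3:5@102; bids=[#4:4@102] asks=[#1:10@105]
After op 5 [order #5] limit_sell(price=96, qty=2): fills=#4x#5:2@102; bids=[#4:2@102] asks=[#1:10@105]
After op 6 [order #6] limit_sell(price=102, qty=3): fills=#4x#6:2@102; bids=[-] asks=[#6:1@102 #1:10@105]
After op 7 [order #7] market_sell(qty=2): fills=none; bids=[-] asks=[#6:1@102 #1:10@105]
After op 8 [order #8] limit_buy(price=96, qty=3): fills=none; bids=[#8:3@96] asks=[#6:1@102 #1:10@105]

Answer: 2@102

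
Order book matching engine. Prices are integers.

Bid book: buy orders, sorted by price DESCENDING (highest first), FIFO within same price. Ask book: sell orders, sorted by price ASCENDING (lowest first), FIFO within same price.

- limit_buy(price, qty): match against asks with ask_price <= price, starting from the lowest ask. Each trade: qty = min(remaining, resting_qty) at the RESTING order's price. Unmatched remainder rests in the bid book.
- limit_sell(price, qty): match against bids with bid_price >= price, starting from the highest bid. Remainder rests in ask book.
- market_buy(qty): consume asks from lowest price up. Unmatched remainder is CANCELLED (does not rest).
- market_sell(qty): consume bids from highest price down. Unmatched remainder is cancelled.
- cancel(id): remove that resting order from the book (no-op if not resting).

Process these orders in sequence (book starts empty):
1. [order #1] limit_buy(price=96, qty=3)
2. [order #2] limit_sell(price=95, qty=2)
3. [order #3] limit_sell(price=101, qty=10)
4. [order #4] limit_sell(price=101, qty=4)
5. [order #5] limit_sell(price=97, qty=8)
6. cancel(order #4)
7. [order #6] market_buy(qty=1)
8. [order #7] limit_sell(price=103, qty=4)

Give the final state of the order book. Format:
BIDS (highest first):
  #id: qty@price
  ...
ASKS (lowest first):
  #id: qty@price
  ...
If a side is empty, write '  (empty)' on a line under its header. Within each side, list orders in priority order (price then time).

After op 1 [order #1] limit_buy(price=96, qty=3): fills=none; bids=[#1:3@96] asks=[-]
After op 2 [order #2] limit_sell(price=95, qty=2): fills=#1x#2:2@96; bids=[#1:1@96] asks=[-]
After op 3 [order #3] limit_sell(price=101, qty=10): fills=none; bids=[#1:1@96] asks=[#3:10@101]
After op 4 [order #4] limit_sell(price=101, qty=4): fills=none; bids=[#1:1@96] asks=[#3:10@101 #4:4@101]
After op 5 [order #5] limit_sell(price=97, qty=8): fills=none; bids=[#1:1@96] asks=[#5:8@97 #3:10@101 #4:4@101]
After op 6 cancel(order #4): fills=none; bids=[#1:1@96] asks=[#5:8@97 #3:10@101]
After op 7 [order #6] market_buy(qty=1): fills=#6x#5:1@97; bids=[#1:1@96] asks=[#5:7@97 #3:10@101]
After op 8 [order #7] limit_sell(price=103, qty=4): fills=none; bids=[#1:1@96] asks=[#5:7@97 #3:10@101 #7:4@103]

Answer: BIDS (highest first):
  #1: 1@96
ASKS (lowest first):
  #5: 7@97
  #3: 10@101
  #7: 4@103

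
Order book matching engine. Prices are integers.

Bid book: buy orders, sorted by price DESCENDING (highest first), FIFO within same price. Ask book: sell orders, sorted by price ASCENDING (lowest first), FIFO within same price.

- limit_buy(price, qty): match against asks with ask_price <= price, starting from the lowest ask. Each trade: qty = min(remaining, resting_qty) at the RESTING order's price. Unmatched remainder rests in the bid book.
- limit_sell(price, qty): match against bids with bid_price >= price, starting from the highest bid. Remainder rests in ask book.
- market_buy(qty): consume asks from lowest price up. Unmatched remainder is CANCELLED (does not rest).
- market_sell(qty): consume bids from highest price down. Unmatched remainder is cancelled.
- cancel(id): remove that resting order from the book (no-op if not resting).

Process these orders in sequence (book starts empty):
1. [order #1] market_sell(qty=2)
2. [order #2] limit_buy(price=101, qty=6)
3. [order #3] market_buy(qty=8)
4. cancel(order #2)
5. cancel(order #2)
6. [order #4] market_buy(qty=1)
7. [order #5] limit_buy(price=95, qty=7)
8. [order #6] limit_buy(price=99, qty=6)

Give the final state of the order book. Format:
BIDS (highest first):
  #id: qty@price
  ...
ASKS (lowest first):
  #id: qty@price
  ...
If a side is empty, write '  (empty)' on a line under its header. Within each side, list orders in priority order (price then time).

After op 1 [order #1] market_sell(qty=2): fills=none; bids=[-] asks=[-]
After op 2 [order #2] limit_buy(price=101, qty=6): fills=none; bids=[#2:6@101] asks=[-]
After op 3 [order #3] market_buy(qty=8): fills=none; bids=[#2:6@101] asks=[-]
After op 4 cancel(order #2): fills=none; bids=[-] asks=[-]
After op 5 cancel(order #2): fills=none; bids=[-] asks=[-]
After op 6 [order #4] market_buy(qty=1): fills=none; bids=[-] asks=[-]
After op 7 [order #5] limit_buy(price=95, qty=7): fills=none; bids=[#5:7@95] asks=[-]
After op 8 [order #6] limit_buy(price=99, qty=6): fills=none; bids=[#6:6@99 #5:7@95] asks=[-]

Answer: BIDS (highest first):
  #6: 6@99
  #5: 7@95
ASKS (lowest first):
  (empty)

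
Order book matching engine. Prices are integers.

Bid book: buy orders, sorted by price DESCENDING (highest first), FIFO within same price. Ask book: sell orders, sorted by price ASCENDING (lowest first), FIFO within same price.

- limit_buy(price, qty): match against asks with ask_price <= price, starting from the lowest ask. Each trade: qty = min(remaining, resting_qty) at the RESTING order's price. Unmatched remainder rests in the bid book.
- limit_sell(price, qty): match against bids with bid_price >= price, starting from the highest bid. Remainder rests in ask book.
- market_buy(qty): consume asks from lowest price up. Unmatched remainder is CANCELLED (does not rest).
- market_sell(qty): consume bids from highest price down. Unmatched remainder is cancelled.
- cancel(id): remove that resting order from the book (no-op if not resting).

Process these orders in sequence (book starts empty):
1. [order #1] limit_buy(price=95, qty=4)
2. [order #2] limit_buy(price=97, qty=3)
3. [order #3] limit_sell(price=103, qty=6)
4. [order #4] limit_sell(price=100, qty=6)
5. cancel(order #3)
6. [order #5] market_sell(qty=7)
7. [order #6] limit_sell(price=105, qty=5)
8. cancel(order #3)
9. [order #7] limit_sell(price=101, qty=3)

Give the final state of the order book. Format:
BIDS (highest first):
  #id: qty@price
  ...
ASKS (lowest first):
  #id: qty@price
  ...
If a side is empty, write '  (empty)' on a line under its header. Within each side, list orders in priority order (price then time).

After op 1 [order #1] limit_buy(price=95, qty=4): fills=none; bids=[#1:4@95] asks=[-]
After op 2 [order #2] limit_buy(price=97, qty=3): fills=none; bids=[#2:3@97 #1:4@95] asks=[-]
After op 3 [order #3] limit_sell(price=103, qty=6): fills=none; bids=[#2:3@97 #1:4@95] asks=[#3:6@103]
After op 4 [order #4] limit_sell(price=100, qty=6): fills=none; bids=[#2:3@97 #1:4@95] asks=[#4:6@100 #3:6@103]
After op 5 cancel(order #3): fills=none; bids=[#2:3@97 #1:4@95] asks=[#4:6@100]
After op 6 [order #5] market_sell(qty=7): fills=#2x#5:3@97 #1x#5:4@95; bids=[-] asks=[#4:6@100]
After op 7 [order #6] limit_sell(price=105, qty=5): fills=none; bids=[-] asks=[#4:6@100 #6:5@105]
After op 8 cancel(order #3): fills=none; bids=[-] asks=[#4:6@100 #6:5@105]
After op 9 [order #7] limit_sell(price=101, qty=3): fills=none; bids=[-] asks=[#4:6@100 #7:3@101 #6:5@105]

Answer: BIDS (highest first):
  (empty)
ASKS (lowest first):
  #4: 6@100
  #7: 3@101
  #6: 5@105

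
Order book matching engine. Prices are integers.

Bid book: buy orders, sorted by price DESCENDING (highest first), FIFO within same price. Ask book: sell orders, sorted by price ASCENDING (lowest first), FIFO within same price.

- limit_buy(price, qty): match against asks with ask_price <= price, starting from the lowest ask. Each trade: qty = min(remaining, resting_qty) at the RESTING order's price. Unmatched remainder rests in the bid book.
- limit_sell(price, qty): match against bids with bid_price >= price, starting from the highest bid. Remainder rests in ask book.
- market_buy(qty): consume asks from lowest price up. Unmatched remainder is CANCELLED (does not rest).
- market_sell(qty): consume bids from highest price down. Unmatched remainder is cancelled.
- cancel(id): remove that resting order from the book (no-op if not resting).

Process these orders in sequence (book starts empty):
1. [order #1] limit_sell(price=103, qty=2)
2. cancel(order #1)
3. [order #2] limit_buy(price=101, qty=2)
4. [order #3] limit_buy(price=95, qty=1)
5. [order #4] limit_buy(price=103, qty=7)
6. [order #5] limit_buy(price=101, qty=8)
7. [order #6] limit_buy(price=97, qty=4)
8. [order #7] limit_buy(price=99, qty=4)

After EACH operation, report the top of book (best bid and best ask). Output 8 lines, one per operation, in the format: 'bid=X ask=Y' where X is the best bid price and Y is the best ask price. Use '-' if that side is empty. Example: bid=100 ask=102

After op 1 [order #1] limit_sell(price=103, qty=2): fills=none; bids=[-] asks=[#1:2@103]
After op 2 cancel(order #1): fills=none; bids=[-] asks=[-]
After op 3 [order #2] limit_buy(price=101, qty=2): fills=none; bids=[#2:2@101] asks=[-]
After op 4 [order #3] limit_buy(price=95, qty=1): fills=none; bids=[#2:2@101 #3:1@95] asks=[-]
After op 5 [order #4] limit_buy(price=103, qty=7): fills=none; bids=[#4:7@103 #2:2@101 #3:1@95] asks=[-]
After op 6 [order #5] limit_buy(price=101, qty=8): fills=none; bids=[#4:7@103 #2:2@101 #5:8@101 #3:1@95] asks=[-]
After op 7 [order #6] limit_buy(price=97, qty=4): fills=none; bids=[#4:7@103 #2:2@101 #5:8@101 #6:4@97 #3:1@95] asks=[-]
After op 8 [order #7] limit_buy(price=99, qty=4): fills=none; bids=[#4:7@103 #2:2@101 #5:8@101 #7:4@99 #6:4@97 #3:1@95] asks=[-]

Answer: bid=- ask=103
bid=- ask=-
bid=101 ask=-
bid=101 ask=-
bid=103 ask=-
bid=103 ask=-
bid=103 ask=-
bid=103 ask=-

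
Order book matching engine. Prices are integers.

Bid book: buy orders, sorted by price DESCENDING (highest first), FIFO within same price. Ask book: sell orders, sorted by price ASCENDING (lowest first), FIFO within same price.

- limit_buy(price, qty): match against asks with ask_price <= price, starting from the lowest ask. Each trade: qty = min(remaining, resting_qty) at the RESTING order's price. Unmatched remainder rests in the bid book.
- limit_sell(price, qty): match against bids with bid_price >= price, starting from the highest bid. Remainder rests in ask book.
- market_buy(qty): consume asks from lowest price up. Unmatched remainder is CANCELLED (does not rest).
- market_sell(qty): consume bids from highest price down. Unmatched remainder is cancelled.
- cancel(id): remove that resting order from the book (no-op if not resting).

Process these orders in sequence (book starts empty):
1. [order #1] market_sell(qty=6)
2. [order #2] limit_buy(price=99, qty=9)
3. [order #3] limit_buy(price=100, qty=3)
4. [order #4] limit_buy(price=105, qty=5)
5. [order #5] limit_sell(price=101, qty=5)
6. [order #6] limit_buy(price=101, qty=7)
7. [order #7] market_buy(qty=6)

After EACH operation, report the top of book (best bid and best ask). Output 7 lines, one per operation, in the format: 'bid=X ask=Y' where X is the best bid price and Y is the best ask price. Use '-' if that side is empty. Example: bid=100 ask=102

Answer: bid=- ask=-
bid=99 ask=-
bid=100 ask=-
bid=105 ask=-
bid=100 ask=-
bid=101 ask=-
bid=101 ask=-

Derivation:
After op 1 [order #1] market_sell(qty=6): fills=none; bids=[-] asks=[-]
After op 2 [order #2] limit_buy(price=99, qty=9): fills=none; bids=[#2:9@99] asks=[-]
After op 3 [order #3] limit_buy(price=100, qty=3): fills=none; bids=[#3:3@100 #2:9@99] asks=[-]
After op 4 [order #4] limit_buy(price=105, qty=5): fills=none; bids=[#4:5@105 #3:3@100 #2:9@99] asks=[-]
After op 5 [order #5] limit_sell(price=101, qty=5): fills=#4x#5:5@105; bids=[#3:3@100 #2:9@99] asks=[-]
After op 6 [order #6] limit_buy(price=101, qty=7): fills=none; bids=[#6:7@101 #3:3@100 #2:9@99] asks=[-]
After op 7 [order #7] market_buy(qty=6): fills=none; bids=[#6:7@101 #3:3@100 #2:9@99] asks=[-]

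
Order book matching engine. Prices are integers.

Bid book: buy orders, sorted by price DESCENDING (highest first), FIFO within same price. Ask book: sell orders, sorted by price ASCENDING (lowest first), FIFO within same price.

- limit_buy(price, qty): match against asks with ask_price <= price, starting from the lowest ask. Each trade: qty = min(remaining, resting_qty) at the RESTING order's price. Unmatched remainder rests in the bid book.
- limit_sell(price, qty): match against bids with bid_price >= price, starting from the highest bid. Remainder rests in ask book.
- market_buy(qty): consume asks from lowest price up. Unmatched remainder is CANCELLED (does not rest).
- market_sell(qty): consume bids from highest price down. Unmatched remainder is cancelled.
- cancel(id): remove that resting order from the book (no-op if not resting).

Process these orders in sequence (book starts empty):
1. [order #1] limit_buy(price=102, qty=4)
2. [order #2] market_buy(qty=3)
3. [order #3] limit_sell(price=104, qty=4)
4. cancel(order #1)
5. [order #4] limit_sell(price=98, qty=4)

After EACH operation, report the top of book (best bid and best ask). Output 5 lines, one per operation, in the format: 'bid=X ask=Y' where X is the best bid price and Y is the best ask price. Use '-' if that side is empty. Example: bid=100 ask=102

After op 1 [order #1] limit_buy(price=102, qty=4): fills=none; bids=[#1:4@102] asks=[-]
After op 2 [order #2] market_buy(qty=3): fills=none; bids=[#1:4@102] asks=[-]
After op 3 [order #3] limit_sell(price=104, qty=4): fills=none; bids=[#1:4@102] asks=[#3:4@104]
After op 4 cancel(order #1): fills=none; bids=[-] asks=[#3:4@104]
After op 5 [order #4] limit_sell(price=98, qty=4): fills=none; bids=[-] asks=[#4:4@98 #3:4@104]

Answer: bid=102 ask=-
bid=102 ask=-
bid=102 ask=104
bid=- ask=104
bid=- ask=98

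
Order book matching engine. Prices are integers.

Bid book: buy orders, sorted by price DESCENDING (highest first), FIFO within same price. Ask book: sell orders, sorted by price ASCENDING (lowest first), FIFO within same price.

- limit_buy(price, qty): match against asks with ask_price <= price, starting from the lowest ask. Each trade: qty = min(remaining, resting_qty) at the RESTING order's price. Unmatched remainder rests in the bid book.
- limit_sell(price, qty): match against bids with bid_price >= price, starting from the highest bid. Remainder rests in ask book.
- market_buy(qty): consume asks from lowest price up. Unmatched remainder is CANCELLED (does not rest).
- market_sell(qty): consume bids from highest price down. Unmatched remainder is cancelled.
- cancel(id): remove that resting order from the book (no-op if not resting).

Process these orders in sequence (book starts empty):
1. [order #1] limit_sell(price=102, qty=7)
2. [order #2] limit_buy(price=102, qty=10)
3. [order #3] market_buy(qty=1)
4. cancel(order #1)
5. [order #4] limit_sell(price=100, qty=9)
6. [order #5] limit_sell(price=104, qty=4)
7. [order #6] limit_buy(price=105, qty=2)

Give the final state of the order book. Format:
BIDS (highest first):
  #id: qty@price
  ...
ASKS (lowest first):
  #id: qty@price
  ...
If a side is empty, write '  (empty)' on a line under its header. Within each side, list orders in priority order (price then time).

After op 1 [order #1] limit_sell(price=102, qty=7): fills=none; bids=[-] asks=[#1:7@102]
After op 2 [order #2] limit_buy(price=102, qty=10): fills=#2x#1:7@102; bids=[#2:3@102] asks=[-]
After op 3 [order #3] market_buy(qty=1): fills=none; bids=[#2:3@102] asks=[-]
After op 4 cancel(order #1): fills=none; bids=[#2:3@102] asks=[-]
After op 5 [order #4] limit_sell(price=100, qty=9): fills=#2x#4:3@102; bids=[-] asks=[#4:6@100]
After op 6 [order #5] limit_sell(price=104, qty=4): fills=none; bids=[-] asks=[#4:6@100 #5:4@104]
After op 7 [order #6] limit_buy(price=105, qty=2): fills=#6x#4:2@100; bids=[-] asks=[#4:4@100 #5:4@104]

Answer: BIDS (highest first):
  (empty)
ASKS (lowest first):
  #4: 4@100
  #5: 4@104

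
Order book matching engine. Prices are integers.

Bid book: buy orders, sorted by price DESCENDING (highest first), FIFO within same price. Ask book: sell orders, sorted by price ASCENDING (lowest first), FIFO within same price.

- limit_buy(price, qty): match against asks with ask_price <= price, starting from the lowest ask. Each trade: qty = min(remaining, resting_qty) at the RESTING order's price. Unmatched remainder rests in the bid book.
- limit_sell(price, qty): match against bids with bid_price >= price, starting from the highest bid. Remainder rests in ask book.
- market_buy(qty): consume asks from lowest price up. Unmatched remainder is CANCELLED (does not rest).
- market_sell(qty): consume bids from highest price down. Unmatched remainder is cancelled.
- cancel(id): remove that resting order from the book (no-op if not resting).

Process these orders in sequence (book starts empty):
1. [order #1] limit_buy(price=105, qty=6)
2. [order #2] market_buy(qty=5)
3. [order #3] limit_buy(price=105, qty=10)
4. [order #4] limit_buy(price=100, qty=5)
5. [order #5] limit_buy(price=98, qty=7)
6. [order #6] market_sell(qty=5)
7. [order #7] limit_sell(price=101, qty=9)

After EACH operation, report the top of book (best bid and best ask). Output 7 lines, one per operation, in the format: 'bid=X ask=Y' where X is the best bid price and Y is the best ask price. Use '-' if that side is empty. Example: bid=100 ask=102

After op 1 [order #1] limit_buy(price=105, qty=6): fills=none; bids=[#1:6@105] asks=[-]
After op 2 [order #2] market_buy(qty=5): fills=none; bids=[#1:6@105] asks=[-]
After op 3 [order #3] limit_buy(price=105, qty=10): fills=none; bids=[#1:6@105 #3:10@105] asks=[-]
After op 4 [order #4] limit_buy(price=100, qty=5): fills=none; bids=[#1:6@105 #3:10@105 #4:5@100] asks=[-]
After op 5 [order #5] limit_buy(price=98, qty=7): fills=none; bids=[#1:6@105 #3:10@105 #4:5@100 #5:7@98] asks=[-]
After op 6 [order #6] market_sell(qty=5): fills=#1x#6:5@105; bids=[#1:1@105 #3:10@105 #4:5@100 #5:7@98] asks=[-]
After op 7 [order #7] limit_sell(price=101, qty=9): fills=#1x#7:1@105 #3x#7:8@105; bids=[#3:2@105 #4:5@100 #5:7@98] asks=[-]

Answer: bid=105 ask=-
bid=105 ask=-
bid=105 ask=-
bid=105 ask=-
bid=105 ask=-
bid=105 ask=-
bid=105 ask=-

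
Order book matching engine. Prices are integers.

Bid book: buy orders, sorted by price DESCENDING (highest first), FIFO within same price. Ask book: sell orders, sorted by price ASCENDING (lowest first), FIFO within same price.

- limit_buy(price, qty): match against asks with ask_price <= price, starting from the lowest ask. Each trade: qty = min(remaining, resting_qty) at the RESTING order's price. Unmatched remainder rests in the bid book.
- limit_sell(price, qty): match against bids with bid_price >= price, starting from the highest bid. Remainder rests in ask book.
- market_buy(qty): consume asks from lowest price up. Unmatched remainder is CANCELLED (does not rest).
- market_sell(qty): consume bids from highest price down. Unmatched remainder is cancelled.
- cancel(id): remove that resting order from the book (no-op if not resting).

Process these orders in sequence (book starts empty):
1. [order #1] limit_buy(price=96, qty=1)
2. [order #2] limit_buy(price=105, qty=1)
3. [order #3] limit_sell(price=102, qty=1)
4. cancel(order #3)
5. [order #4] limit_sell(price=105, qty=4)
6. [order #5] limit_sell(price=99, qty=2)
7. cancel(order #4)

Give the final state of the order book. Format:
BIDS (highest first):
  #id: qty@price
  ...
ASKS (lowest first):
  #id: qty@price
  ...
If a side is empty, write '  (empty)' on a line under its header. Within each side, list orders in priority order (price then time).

After op 1 [order #1] limit_buy(price=96, qty=1): fills=none; bids=[#1:1@96] asks=[-]
After op 2 [order #2] limit_buy(price=105, qty=1): fills=none; bids=[#2:1@105 #1:1@96] asks=[-]
After op 3 [order #3] limit_sell(price=102, qty=1): fills=#2x#3:1@105; bids=[#1:1@96] asks=[-]
After op 4 cancel(order #3): fills=none; bids=[#1:1@96] asks=[-]
After op 5 [order #4] limit_sell(price=105, qty=4): fills=none; bids=[#1:1@96] asks=[#4:4@105]
After op 6 [order #5] limit_sell(price=99, qty=2): fills=none; bids=[#1:1@96] asks=[#5:2@99 #4:4@105]
After op 7 cancel(order #4): fills=none; bids=[#1:1@96] asks=[#5:2@99]

Answer: BIDS (highest first):
  #1: 1@96
ASKS (lowest first):
  #5: 2@99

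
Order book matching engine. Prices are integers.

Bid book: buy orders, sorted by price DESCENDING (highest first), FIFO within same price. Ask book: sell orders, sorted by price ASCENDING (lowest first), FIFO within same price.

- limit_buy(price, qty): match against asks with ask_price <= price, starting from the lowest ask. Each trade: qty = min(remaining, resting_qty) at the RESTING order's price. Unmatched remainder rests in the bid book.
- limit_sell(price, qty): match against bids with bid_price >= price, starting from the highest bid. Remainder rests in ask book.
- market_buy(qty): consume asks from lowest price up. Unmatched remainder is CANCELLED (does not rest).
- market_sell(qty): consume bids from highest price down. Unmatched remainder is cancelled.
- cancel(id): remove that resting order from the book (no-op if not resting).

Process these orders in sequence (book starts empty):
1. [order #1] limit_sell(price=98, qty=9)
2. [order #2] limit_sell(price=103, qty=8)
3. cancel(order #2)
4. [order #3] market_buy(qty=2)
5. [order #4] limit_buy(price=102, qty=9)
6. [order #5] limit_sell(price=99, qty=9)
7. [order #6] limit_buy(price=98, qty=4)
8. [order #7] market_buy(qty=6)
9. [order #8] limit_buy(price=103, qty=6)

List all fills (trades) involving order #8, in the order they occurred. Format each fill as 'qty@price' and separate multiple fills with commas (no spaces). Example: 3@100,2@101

After op 1 [order #1] limit_sell(price=98, qty=9): fills=none; bids=[-] asks=[#1:9@98]
After op 2 [order #2] limit_sell(price=103, qty=8): fills=none; bids=[-] asks=[#1:9@98 #2:8@103]
After op 3 cancel(order #2): fills=none; bids=[-] asks=[#1:9@98]
After op 4 [order #3] market_buy(qty=2): fills=#3x#1:2@98; bids=[-] asks=[#1:7@98]
After op 5 [order #4] limit_buy(price=102, qty=9): fills=#4x#1:7@98; bids=[#4:2@102] asks=[-]
After op 6 [order #5] limit_sell(price=99, qty=9): fills=#4x#5:2@102; bids=[-] asks=[#5:7@99]
After op 7 [order #6] limit_buy(price=98, qty=4): fills=none; bids=[#6:4@98] asks=[#5:7@99]
After op 8 [order #7] market_buy(qty=6): fills=#7x#5:6@99; bids=[#6:4@98] asks=[#5:1@99]
After op 9 [order #8] limit_buy(price=103, qty=6): fills=#8x#5:1@99; bids=[#8:5@103 #6:4@98] asks=[-]

Answer: 1@99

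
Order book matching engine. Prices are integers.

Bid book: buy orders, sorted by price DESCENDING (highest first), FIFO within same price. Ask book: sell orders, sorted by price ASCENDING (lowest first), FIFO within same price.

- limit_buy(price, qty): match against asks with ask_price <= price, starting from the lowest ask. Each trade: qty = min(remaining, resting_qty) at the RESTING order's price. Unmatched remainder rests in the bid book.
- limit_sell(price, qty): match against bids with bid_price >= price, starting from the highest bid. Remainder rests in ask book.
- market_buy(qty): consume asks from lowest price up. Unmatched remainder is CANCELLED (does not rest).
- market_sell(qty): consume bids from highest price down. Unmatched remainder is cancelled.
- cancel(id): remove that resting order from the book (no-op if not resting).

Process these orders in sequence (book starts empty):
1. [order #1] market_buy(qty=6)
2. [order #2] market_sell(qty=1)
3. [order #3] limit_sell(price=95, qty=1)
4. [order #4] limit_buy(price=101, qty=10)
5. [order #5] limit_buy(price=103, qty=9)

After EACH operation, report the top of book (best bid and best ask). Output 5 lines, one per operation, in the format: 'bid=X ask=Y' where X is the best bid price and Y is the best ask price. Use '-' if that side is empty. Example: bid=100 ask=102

Answer: bid=- ask=-
bid=- ask=-
bid=- ask=95
bid=101 ask=-
bid=103 ask=-

Derivation:
After op 1 [order #1] market_buy(qty=6): fills=none; bids=[-] asks=[-]
After op 2 [order #2] market_sell(qty=1): fills=none; bids=[-] asks=[-]
After op 3 [order #3] limit_sell(price=95, qty=1): fills=none; bids=[-] asks=[#3:1@95]
After op 4 [order #4] limit_buy(price=101, qty=10): fills=#4x#3:1@95; bids=[#4:9@101] asks=[-]
After op 5 [order #5] limit_buy(price=103, qty=9): fills=none; bids=[#5:9@103 #4:9@101] asks=[-]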